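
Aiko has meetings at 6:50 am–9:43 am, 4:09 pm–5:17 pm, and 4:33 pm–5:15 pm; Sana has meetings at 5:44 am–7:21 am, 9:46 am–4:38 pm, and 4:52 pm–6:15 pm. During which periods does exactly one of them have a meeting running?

A, merged: 6:50 am-9:43 am, 4:09 pm-5:17 pm.
A \ B = 7:21 am-9:43 am, 4:38 pm-4:52 pm.
B \ A = 5:44 am-6:50 am, 9:46 am-4:09 pm, 5:17 pm-6:15 pm.
Union of the two gives the symmetric difference.

5:44 am-6:50 am, 7:21 am-9:43 am, 9:46 am-4:09 pm, 4:38 pm-4:52 pm, 5:17 pm-6:15 pm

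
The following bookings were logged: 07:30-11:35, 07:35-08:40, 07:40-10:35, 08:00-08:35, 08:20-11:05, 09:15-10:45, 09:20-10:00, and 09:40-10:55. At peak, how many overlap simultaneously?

6

At 09:40, 6 of the intervals are simultaneously active.
No point has more.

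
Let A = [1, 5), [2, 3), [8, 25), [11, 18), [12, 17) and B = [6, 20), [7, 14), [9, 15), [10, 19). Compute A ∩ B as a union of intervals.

[8, 20)

First set merges to [1, 5), [8, 25).
Second set merges to [6, 20).
[1, 5) meets no B interval.
[8, 25) ∩ B → [8, 20).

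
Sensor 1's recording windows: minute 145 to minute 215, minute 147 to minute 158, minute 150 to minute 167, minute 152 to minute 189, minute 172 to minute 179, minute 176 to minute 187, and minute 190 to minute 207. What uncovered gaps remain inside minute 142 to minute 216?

After merging, the occupied span is minute 145 to minute 215.
Gaps within minute 142 to minute 216: minute 142 to minute 145, minute 215 to minute 216.

minute 142 to minute 145, minute 215 to minute 216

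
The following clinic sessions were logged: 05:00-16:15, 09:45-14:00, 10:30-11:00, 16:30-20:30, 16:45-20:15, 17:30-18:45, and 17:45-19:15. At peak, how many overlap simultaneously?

4

At 17:45, 4 of the intervals are simultaneously active.
No point has more.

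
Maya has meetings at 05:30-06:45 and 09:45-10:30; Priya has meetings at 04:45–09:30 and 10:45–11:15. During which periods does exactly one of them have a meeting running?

A \ B = 09:45–10:30.
B \ A = 04:45–05:30, 06:45–09:30, 10:45–11:15.
Union of the two gives the symmetric difference.

04:45–05:30, 06:45–09:30, 09:45–10:30, 10:45–11:15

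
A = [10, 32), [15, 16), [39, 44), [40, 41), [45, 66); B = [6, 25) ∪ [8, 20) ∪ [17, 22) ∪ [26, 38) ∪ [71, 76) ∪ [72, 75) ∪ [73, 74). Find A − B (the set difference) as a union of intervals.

[25, 26) ∪ [39, 44) ∪ [45, 66)

Merge the first list: [10, 32), [39, 44), [45, 66).
Merge the second list: [6, 25), [26, 38), [71, 76).
[10, 32) with B removed leaves [25, 26).
[39, 44) is untouched.
[45, 66) is untouched.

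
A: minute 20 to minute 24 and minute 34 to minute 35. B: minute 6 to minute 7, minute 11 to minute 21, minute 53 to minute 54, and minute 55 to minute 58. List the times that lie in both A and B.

minute 20 to minute 21

minute 20 to minute 24 overlaps B on minute 20 to minute 21.
minute 34 to minute 35 falls entirely outside B.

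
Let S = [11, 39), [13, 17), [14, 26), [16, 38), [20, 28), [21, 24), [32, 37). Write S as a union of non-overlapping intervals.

[13, 17) overlaps/touches [11, 39) → extend to [11, 39).
[14, 26) overlaps/touches [11, 39) → extend to [11, 39).
[16, 38) overlaps/touches [11, 39) → extend to [11, 39).
[20, 28) overlaps/touches [11, 39) → extend to [11, 39).
[21, 24) overlaps/touches [11, 39) → extend to [11, 39).
[32, 37) overlaps/touches [11, 39) → extend to [11, 39).

[11, 39)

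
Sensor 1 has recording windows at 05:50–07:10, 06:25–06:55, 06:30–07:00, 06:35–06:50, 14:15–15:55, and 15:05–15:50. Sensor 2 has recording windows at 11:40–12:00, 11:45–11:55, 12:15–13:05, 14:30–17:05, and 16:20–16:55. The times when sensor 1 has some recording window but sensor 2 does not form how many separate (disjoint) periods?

2

A, merged: 05:50–07:10, 14:15–15:55.
B, merged: 11:40–12:00, 12:15–13:05, 14:30–17:05.
A \ B = 05:50–07:10, 14:15–14:30.
That is 2 disjoint pieces.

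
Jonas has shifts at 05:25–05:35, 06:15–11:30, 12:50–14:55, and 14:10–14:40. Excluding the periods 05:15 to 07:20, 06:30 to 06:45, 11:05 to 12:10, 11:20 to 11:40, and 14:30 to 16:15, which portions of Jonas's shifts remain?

07:20-11:05, 12:50-14:30

A, merged: 05:25-05:35, 06:15-11:30, 12:50-14:55.
B, merged: 05:15-07:20, 11:05-12:10, 14:30-16:15.
05:25-05:35: entirely removed.
06:15-11:30 \ B = 07:20-11:05.
12:50-14:55 \ B = 12:50-14:30.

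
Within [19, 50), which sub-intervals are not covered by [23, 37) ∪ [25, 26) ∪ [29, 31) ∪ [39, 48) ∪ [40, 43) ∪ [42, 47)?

After merging, the occupied span is [23, 37), [39, 48).
Complement within [19, 50): [19, 23), [37, 39), [48, 50).

[19, 23) ∪ [37, 39) ∪ [48, 50)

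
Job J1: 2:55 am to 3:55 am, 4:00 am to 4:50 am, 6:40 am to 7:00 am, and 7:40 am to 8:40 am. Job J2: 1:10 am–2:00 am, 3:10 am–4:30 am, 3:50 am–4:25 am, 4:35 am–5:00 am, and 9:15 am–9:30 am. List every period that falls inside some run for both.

3:10 am-3:55 am, 4:00 am-4:30 am, 4:35 am-4:50 am

Merge the second list: 1:10 am-2:00 am, 3:10 am-4:30 am, 4:35 am-5:00 am, 9:15 am-9:30 am.
2:55 am-3:55 am overlaps B on 3:10 am-3:55 am.
4:00 am-4:50 am overlaps B on 4:00 am-4:30 am, 4:35 am-4:50 am.
6:40 am-7:00 am falls entirely outside B.
7:40 am-8:40 am falls entirely outside B.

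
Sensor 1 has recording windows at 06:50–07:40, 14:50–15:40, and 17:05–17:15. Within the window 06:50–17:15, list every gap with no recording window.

The merged coverage is 06:50–07:40, 14:50–15:40, 17:05–17:15.
Complement within 06:50–17:15: 07:40–14:50, 15:40–17:05.

07:40–14:50, 15:40–17:05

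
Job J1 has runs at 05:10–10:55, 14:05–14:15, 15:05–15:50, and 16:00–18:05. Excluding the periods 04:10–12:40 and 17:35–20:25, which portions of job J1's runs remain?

05:10-10:55 lies entirely inside B → drops out.
14:05-14:15 is untouched.
15:05-15:50 is untouched.
16:00-18:05 with B removed leaves 16:00-17:35.

14:05-14:15, 15:05-15:50, 16:00-17:35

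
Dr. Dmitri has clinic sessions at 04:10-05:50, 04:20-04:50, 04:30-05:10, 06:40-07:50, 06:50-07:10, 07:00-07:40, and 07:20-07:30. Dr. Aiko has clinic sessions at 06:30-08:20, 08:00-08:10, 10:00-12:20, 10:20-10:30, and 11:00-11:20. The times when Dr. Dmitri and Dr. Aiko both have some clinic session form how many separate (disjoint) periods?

Merge the first list: 04:10–05:50, 06:40–07:50.
Merge the second list: 06:30–08:20, 10:00–12:20.
A ∩ B = 06:40–07:50.
That is 1 disjoint piece.

1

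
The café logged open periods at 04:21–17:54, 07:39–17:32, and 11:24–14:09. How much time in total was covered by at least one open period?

13 h 33 min

Merged: 04:21–17:54.
Length: 13 h 33 min.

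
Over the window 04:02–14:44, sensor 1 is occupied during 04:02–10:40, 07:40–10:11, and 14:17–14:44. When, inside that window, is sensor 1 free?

10:40-14:17

The merged coverage is 04:02-10:40, 14:17-14:44.
Complement within 04:02-14:44: 10:40-14:17.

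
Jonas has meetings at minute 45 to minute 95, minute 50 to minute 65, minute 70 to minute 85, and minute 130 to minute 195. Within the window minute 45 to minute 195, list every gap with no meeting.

minute 95 to minute 130

After merging, the occupied span is minute 45 to minute 95, minute 130 to minute 195.
Gaps within minute 45 to minute 195: minute 95 to minute 130.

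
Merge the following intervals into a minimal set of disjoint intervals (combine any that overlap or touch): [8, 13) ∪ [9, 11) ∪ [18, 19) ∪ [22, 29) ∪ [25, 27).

[8, 13) ∪ [18, 19) ∪ [22, 29)

[9, 11) overlaps/touches [8, 13) → extend to [8, 13).
[18, 19) is disjoint → start new block.
[22, 29) is disjoint → start new block.
[25, 27) overlaps/touches [22, 29) → extend to [22, 29).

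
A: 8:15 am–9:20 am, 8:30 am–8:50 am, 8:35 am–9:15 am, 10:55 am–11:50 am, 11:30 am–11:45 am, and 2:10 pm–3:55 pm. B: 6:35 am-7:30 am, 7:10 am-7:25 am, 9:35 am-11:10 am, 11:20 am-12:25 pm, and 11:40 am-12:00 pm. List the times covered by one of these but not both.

Merge the first list: 8:15 am–9:20 am, 10:55 am–11:50 am, 2:10 pm–3:55 pm.
Merge the second list: 6:35 am–7:30 am, 9:35 am–11:10 am, 11:20 am–12:25 pm.
Only in the first: 8:15 am–9:20 am, 11:10 am–11:20 am, 2:10 pm–3:55 pm.
Only in the second: 6:35 am–7:30 am, 9:35 am–10:55 am, 11:50 am–12:25 pm.
Together these are the periods covered by exactly one.

6:35 am–7:30 am, 8:15 am–9:20 am, 9:35 am–10:55 am, 11:10 am–11:20 am, 11:50 am–12:25 pm, 2:10 pm–3:55 pm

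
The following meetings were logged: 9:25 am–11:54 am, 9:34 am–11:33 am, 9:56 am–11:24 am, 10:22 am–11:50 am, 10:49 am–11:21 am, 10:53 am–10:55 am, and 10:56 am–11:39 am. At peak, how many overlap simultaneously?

6

Walk the sorted start/end points keeping a running depth.
The depth first hits 6 at 10:53 am.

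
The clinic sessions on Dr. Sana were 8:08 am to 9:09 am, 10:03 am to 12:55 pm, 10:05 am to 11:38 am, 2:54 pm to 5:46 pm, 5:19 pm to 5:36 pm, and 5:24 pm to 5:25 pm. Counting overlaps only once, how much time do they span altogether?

Merged: 8:08 am-9:09 am, 10:03 am-12:55 pm, 2:54 pm-5:46 pm.
Lengths: 1 h 1 min + 2 h 52 min + 2 h 52 min = 6 h 45 min.

6 h 45 min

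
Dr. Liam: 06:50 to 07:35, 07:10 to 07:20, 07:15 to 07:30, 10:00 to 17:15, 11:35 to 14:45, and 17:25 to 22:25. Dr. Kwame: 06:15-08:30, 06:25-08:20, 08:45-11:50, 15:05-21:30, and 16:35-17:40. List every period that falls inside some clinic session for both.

First set merges to 06:50–07:35, 10:00–17:15, 17:25–22:25.
Second set merges to 06:15–08:30, 08:45–11:50, 15:05–21:30.
06:50–07:35 ∩ B → 06:50–07:35.
10:00–17:15 ∩ B → 10:00–11:50, 15:05–17:15.
17:25–22:25 ∩ B → 17:25–21:30.

06:50–07:35, 10:00–11:50, 15:05–17:15, 17:25–21:30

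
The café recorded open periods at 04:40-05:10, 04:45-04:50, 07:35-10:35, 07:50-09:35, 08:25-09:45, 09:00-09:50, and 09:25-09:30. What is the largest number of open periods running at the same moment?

At 09:25, 5 of the intervals are simultaneously active.
No point has more.

5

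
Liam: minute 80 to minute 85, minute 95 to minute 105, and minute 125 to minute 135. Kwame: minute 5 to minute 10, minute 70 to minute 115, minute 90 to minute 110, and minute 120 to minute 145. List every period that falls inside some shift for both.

minute 80 to minute 85, minute 95 to minute 105, minute 125 to minute 135

Second set merges to minute 5 to minute 10, minute 70 to minute 115, minute 120 to minute 145.
minute 80 to minute 85 overlaps B on minute 80 to minute 85.
minute 95 to minute 105 overlaps B on minute 95 to minute 105.
minute 125 to minute 135 overlaps B on minute 125 to minute 135.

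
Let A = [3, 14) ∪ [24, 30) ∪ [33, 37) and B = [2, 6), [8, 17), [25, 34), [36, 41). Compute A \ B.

[6, 8) ∪ [24, 25) ∪ [34, 36)

[3, 14) \ B = [6, 8).
[24, 30) \ B = [24, 25).
[33, 37) \ B = [34, 36).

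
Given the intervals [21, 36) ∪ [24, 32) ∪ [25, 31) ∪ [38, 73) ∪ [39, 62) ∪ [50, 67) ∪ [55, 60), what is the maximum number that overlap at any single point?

4

At 55, 4 of the intervals are simultaneously active.
No point has more.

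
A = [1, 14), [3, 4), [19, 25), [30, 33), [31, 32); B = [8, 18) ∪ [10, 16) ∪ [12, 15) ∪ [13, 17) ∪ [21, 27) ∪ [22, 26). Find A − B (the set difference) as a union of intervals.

[1, 8) ∪ [19, 21) ∪ [30, 33)

A, merged: [1, 14), [19, 25), [30, 33).
B, merged: [8, 18), [21, 27).
[1, 14) minus B → [1, 8).
[19, 25) minus B → [19, 21).
[30, 33): no B overlap → unchanged.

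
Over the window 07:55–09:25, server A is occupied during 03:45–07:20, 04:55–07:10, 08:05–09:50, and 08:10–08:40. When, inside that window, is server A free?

07:55-08:05

Covered (merged): 03:45-07:20, 08:05-09:50.
Complement within 07:55-09:25: 07:55-08:05.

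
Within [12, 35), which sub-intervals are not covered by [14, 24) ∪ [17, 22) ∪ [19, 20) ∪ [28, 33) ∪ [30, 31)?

[12, 14) ∪ [24, 28) ∪ [33, 35)

Covered (merged): [14, 24), [28, 33).
Gaps within [12, 35): [12, 14), [24, 28), [33, 35).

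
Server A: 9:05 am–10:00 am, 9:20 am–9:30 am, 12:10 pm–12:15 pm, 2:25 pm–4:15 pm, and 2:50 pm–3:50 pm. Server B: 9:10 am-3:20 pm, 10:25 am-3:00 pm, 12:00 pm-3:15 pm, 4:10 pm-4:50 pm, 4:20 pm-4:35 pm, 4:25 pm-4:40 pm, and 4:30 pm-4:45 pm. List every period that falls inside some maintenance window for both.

First set merges to 9:05 am–10:00 am, 12:10 pm–12:15 pm, 2:25 pm–4:15 pm.
Second set merges to 9:10 am–3:20 pm, 4:10 pm–4:50 pm.
9:05 am–10:00 am meets the second set on 9:10 am–10:00 am.
12:10 pm–12:15 pm meets the second set on 12:10 pm–12:15 pm.
2:25 pm–4:15 pm meets the second set on 2:25 pm–3:20 pm, 4:10 pm–4:15 pm.

9:10 am–10:00 am, 12:10 pm–12:15 pm, 2:25 pm–3:20 pm, 4:10 pm–4:15 pm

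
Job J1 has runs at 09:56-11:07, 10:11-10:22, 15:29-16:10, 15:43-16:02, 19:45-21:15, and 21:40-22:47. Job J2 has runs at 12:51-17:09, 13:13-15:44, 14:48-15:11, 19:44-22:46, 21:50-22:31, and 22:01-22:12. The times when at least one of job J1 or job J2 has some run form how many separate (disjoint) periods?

Merge the first list: 09:56-11:07, 15:29-16:10, 19:45-21:15, 21:40-22:47.
Merge the second list: 12:51-17:09, 19:44-22:46.
A ∪ B = 09:56-11:07, 12:51-17:09, 19:44-22:47.
That is 3 disjoint pieces.

3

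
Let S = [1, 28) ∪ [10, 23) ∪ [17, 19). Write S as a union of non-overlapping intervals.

[10, 23) overlaps/touches [1, 28) → extend to [1, 28).
[17, 19) overlaps/touches [1, 28) → extend to [1, 28).

[1, 28)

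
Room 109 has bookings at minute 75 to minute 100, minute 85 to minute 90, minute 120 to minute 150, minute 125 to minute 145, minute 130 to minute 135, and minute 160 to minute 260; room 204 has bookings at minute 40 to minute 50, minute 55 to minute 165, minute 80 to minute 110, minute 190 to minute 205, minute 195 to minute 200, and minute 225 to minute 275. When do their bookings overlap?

Merge the first list: minute 75 to minute 100, minute 120 to minute 150, minute 160 to minute 260.
Merge the second list: minute 40 to minute 50, minute 55 to minute 165, minute 190 to minute 205, minute 225 to minute 275.
minute 75 to minute 100 ∩ B → minute 75 to minute 100.
minute 120 to minute 150 ∩ B → minute 120 to minute 150.
minute 160 to minute 260 ∩ B → minute 160 to minute 165, minute 190 to minute 205, minute 225 to minute 260.

minute 75 to minute 100, minute 120 to minute 150, minute 160 to minute 165, minute 190 to minute 205, minute 225 to minute 260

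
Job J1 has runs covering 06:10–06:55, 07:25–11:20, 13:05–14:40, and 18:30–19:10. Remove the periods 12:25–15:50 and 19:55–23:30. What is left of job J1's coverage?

06:10–06:55: nothing removed.
07:25–11:20: nothing removed.
13:05–14:40: entirely removed.
18:30–19:10: nothing removed.

06:10–06:55, 07:25–11:20, 18:30–19:10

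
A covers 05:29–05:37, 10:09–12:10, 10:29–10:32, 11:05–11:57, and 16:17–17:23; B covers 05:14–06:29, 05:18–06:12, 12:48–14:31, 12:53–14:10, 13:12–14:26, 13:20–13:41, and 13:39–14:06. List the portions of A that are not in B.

First set merges to 05:29–05:37, 10:09–12:10, 16:17–17:23.
Second set merges to 05:14–06:29, 12:48–14:31.
05:29–05:37 lies entirely inside B → drops out.
10:09–12:10 is untouched.
16:17–17:23 is untouched.

10:09–12:10, 16:17–17:23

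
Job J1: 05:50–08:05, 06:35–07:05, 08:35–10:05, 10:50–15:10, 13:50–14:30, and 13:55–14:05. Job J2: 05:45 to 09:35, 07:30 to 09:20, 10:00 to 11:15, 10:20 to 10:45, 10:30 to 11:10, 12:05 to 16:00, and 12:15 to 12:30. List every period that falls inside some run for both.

First set merges to 05:50-08:05, 08:35-10:05, 10:50-15:10.
Second set merges to 05:45-09:35, 10:00-11:15, 12:05-16:00.
05:50-08:05 overlaps B on 05:50-08:05.
08:35-10:05 overlaps B on 08:35-09:35, 10:00-10:05.
10:50-15:10 overlaps B on 10:50-11:15, 12:05-15:10.

05:50-08:05, 08:35-09:35, 10:00-10:05, 10:50-11:15, 12:05-15:10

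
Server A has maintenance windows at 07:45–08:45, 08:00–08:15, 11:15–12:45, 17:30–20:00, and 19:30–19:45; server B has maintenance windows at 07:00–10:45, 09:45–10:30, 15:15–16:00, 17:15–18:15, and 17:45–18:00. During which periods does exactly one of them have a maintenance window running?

07:00–07:45, 08:45–10:45, 11:15–12:45, 15:15–16:00, 17:15–17:30, 18:15–20:00

A, merged: 07:45–08:45, 11:15–12:45, 17:30–20:00.
B, merged: 07:00–10:45, 15:15–16:00, 17:15–18:15.
A but not B: 11:15–12:45, 18:15–20:00.
B but not A: 07:00–07:45, 08:45–10:45, 15:15–16:00, 17:15–17:30.
Combining gives A △ B.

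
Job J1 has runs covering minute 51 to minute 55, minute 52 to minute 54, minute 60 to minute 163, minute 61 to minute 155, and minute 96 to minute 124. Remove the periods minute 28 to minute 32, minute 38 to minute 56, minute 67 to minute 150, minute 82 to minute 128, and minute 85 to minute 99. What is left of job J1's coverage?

minute 60 to minute 67, minute 150 to minute 163

First set merges to minute 51 to minute 55, minute 60 to minute 163.
Second set merges to minute 28 to minute 32, minute 38 to minute 56, minute 67 to minute 150.
minute 51 to minute 55: entirely removed.
minute 60 to minute 163 \ B = minute 60 to minute 67, minute 150 to minute 163.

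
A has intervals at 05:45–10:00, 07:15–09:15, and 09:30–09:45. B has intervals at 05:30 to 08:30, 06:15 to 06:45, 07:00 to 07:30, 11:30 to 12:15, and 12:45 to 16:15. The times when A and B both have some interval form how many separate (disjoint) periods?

1

First set merges to 05:45–10:00.
Second set merges to 05:30–08:30, 11:30–12:15, 12:45–16:15.
A ∩ B = 05:45–08:30.
That is 1 disjoint piece.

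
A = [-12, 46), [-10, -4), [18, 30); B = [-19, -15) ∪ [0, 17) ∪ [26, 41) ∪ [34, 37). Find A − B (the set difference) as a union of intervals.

[-12, 0) ∪ [17, 26) ∪ [41, 46)

A, merged: [-12, 46).
B, merged: [-19, -15), [0, 17), [26, 41).
[-12, 46) \ B = [-12, 0), [17, 26), [41, 46).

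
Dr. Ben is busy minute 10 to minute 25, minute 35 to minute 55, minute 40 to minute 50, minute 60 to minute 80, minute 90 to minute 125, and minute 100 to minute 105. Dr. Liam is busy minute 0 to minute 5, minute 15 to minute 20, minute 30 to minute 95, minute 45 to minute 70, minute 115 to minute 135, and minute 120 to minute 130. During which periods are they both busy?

minute 15 to minute 20, minute 35 to minute 55, minute 60 to minute 80, minute 90 to minute 95, minute 115 to minute 125

First set merges to minute 10 to minute 25, minute 35 to minute 55, minute 60 to minute 80, minute 90 to minute 125.
Second set merges to minute 0 to minute 5, minute 15 to minute 20, minute 30 to minute 95, minute 115 to minute 135.
minute 10 to minute 25 meets the second set on minute 15 to minute 20.
minute 35 to minute 55 meets the second set on minute 35 to minute 55.
minute 60 to minute 80 meets the second set on minute 60 to minute 80.
minute 90 to minute 125 meets the second set on minute 90 to minute 95, minute 115 to minute 125.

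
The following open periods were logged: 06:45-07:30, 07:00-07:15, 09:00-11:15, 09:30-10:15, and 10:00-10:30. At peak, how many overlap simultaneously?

3

Sweep endpoints in order; track running count of active intervals.
Peak of 3 reached at 10:00.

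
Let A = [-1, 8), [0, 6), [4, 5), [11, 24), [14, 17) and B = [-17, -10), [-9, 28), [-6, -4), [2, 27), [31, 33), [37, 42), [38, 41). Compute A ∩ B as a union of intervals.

First set merges to [-1, 8), [11, 24).
Second set merges to [-17, -10), [-9, 28), [31, 33), [37, 42).
[-1, 8) overlaps B on [-1, 8).
[11, 24) overlaps B on [11, 24).

[-1, 8) ∪ [11, 24)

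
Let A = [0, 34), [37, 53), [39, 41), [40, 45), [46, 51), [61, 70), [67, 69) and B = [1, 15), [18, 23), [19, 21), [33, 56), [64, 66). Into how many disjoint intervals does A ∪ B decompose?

Merge the first list: [0, 34), [37, 53), [61, 70).
Merge the second list: [1, 15), [18, 23), [33, 56), [64, 66).
A ∪ B = [0, 56), [61, 70).
That is 2 disjoint pieces.

2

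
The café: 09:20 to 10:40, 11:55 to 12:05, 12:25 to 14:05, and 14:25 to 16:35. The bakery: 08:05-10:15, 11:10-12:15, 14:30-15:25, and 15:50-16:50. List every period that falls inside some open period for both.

09:20–10:40 ∩ B → 09:20–10:15.
11:55–12:05 ∩ B → 11:55–12:05.
12:25–14:05 meets no B interval.
14:25–16:35 ∩ B → 14:30–15:25, 15:50–16:35.

09:20–10:15, 11:55–12:05, 14:30–15:25, 15:50–16:35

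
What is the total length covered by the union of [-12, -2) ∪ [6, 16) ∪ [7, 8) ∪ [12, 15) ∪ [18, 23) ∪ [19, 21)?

25

Merged: [-12, -2), [6, 16), [18, 23).
Lengths: 10 + 10 + 5 = 25.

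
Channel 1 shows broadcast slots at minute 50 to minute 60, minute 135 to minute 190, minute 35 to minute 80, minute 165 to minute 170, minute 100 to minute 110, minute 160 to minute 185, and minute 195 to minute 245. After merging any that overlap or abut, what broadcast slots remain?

minute 35 to minute 80, minute 100 to minute 110, minute 135 to minute 190, minute 195 to minute 245

Sort by start: minute 35 to minute 80, minute 50 to minute 60, minute 100 to minute 110, minute 135 to minute 190, minute 160 to minute 185, minute 165 to minute 170, minute 195 to minute 245.
minute 50 to minute 60 overlaps/touches minute 35 to minute 80 → extend to minute 35 to minute 80.
minute 100 to minute 110 is disjoint → start new block.
minute 135 to minute 190 is disjoint → start new block.
minute 160 to minute 185 overlaps/touches minute 135 to minute 190 → extend to minute 135 to minute 190.
minute 165 to minute 170 overlaps/touches minute 135 to minute 190 → extend to minute 135 to minute 190.
minute 195 to minute 245 is disjoint → start new block.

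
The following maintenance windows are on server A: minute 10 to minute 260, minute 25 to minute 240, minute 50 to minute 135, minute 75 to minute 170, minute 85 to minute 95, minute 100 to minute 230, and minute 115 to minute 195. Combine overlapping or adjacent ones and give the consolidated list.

minute 10 to minute 260

minute 25 to minute 240 overlaps/touches minute 10 to minute 260 → extend to minute 10 to minute 260.
minute 50 to minute 135 overlaps/touches minute 10 to minute 260 → extend to minute 10 to minute 260.
minute 75 to minute 170 overlaps/touches minute 10 to minute 260 → extend to minute 10 to minute 260.
minute 85 to minute 95 overlaps/touches minute 10 to minute 260 → extend to minute 10 to minute 260.
minute 100 to minute 230 overlaps/touches minute 10 to minute 260 → extend to minute 10 to minute 260.
minute 115 to minute 195 overlaps/touches minute 10 to minute 260 → extend to minute 10 to minute 260.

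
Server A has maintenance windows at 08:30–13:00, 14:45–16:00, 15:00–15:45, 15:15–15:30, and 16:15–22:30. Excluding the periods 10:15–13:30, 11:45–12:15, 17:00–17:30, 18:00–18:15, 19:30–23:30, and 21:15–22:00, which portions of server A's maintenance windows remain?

08:30–10:15, 14:45–16:00, 16:15–17:00, 17:30–18:00, 18:15–19:30

Merge the first list: 08:30–13:00, 14:45–16:00, 16:15–22:30.
Merge the second list: 10:15–13:30, 17:00–17:30, 18:00–18:15, 19:30–23:30.
08:30–13:00 minus B → 08:30–10:15.
14:45–16:00: no B overlap → unchanged.
16:15–22:30 minus B → 16:15–17:00, 17:30–18:00, 18:15–19:30.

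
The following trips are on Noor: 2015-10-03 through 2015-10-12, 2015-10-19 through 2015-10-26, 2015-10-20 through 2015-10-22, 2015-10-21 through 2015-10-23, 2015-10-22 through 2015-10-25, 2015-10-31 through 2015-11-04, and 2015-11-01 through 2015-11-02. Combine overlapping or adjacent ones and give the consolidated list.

2015-10-19 through 2015-10-26 is disjoint → start new block.
2015-10-20 through 2015-10-22 overlaps/touches 2015-10-19 through 2015-10-26 → extend to 2015-10-19 through 2015-10-26.
2015-10-21 through 2015-10-23 overlaps/touches 2015-10-19 through 2015-10-26 → extend to 2015-10-19 through 2015-10-26.
2015-10-22 through 2015-10-25 overlaps/touches 2015-10-19 through 2015-10-26 → extend to 2015-10-19 through 2015-10-26.
2015-10-31 through 2015-11-04 is disjoint → start new block.
2015-11-01 through 2015-11-02 overlaps/touches 2015-10-31 through 2015-11-04 → extend to 2015-10-31 through 2015-11-04.

2015-10-03 through 2015-10-12, 2015-10-19 through 2015-10-26, 2015-10-31 through 2015-11-04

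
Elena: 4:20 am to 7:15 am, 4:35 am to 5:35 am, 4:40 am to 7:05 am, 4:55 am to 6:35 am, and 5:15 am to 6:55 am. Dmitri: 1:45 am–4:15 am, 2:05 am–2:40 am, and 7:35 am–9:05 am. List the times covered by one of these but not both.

First set merges to 4:20 am–7:15 am.
Second set merges to 1:45 am–4:15 am, 7:35 am–9:05 am.
Only in the first: 4:20 am–7:15 am.
Only in the second: 1:45 am–4:15 am, 7:35 am–9:05 am.
Together these are the periods covered by exactly one.

1:45 am–4:15 am, 4:20 am–7:15 am, 7:35 am–9:05 am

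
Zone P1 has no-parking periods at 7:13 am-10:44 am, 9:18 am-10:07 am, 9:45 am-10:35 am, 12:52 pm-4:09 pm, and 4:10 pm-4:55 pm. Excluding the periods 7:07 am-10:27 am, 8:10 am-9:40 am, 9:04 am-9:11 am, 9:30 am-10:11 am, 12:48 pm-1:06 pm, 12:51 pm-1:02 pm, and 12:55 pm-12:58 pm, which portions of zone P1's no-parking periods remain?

10:27 am-10:44 am, 1:06 pm-4:09 pm, 4:10 pm-4:55 pm

A, merged: 7:13 am-10:44 am, 12:52 pm-4:09 pm, 4:10 pm-4:55 pm.
B, merged: 7:07 am-10:27 am, 12:48 pm-1:06 pm.
7:13 am-10:44 am minus B → 10:27 am-10:44 am.
12:52 pm-4:09 pm minus B → 1:06 pm-4:09 pm.
4:10 pm-4:55 pm: no B overlap → unchanged.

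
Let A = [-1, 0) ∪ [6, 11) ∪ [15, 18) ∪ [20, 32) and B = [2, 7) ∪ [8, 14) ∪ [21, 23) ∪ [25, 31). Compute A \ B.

[-1, 0): nothing removed.
[6, 11) \ B = [7, 8).
[15, 18): nothing removed.
[20, 32) \ B = [20, 21), [23, 25), [31, 32).

[-1, 0) ∪ [7, 8) ∪ [15, 18) ∪ [20, 21) ∪ [23, 25) ∪ [31, 32)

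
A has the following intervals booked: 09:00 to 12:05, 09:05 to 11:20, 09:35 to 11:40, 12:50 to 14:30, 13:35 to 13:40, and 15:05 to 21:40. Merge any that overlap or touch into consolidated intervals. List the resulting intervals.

09:05–11:20 overlaps/touches 09:00–12:05 → extend to 09:00–12:05.
09:35–11:40 overlaps/touches 09:00–12:05 → extend to 09:00–12:05.
12:50–14:30 is disjoint → start new block.
13:35–13:40 overlaps/touches 12:50–14:30 → extend to 12:50–14:30.
15:05–21:40 is disjoint → start new block.

09:00–12:05, 12:50–14:30, 15:05–21:40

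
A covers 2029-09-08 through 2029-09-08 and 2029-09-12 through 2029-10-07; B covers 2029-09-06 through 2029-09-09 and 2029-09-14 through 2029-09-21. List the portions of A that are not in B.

2029-09-08 through 2029-09-08: fully covered by B → removed.
2029-09-12 through 2029-10-07 minus B → 2029-09-12 through 2029-09-13, 2029-09-22 through 2029-10-07.

2029-09-12 through 2029-09-13, 2029-09-22 through 2029-10-07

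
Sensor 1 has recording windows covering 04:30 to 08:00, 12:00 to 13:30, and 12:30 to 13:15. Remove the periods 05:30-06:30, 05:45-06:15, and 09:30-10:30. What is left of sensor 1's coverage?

04:30–05:30, 06:30–08:00, 12:00–13:30

A, merged: 04:30–08:00, 12:00–13:30.
B, merged: 05:30–06:30, 09:30–10:30.
04:30–08:00 minus B → 04:30–05:30, 06:30–08:00.
12:00–13:30: no B overlap → unchanged.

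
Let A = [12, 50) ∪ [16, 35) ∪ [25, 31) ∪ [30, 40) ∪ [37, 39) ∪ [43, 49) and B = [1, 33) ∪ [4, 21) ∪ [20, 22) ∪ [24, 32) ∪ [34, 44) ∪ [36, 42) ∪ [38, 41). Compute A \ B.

First set merges to [12, 50).
Second set merges to [1, 33), [34, 44).
[12, 50) \ B = [33, 34), [44, 50).

[33, 34) ∪ [44, 50)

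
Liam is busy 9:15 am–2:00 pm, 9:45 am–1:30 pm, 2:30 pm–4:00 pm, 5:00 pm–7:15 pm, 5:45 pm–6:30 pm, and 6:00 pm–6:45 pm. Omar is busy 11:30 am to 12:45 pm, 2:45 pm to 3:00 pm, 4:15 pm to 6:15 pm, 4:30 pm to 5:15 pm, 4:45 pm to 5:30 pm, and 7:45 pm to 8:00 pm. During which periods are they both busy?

11:30 am–12:45 pm, 2:45 pm–3:00 pm, 5:00 pm–6:15 pm

Merge the first list: 9:15 am–2:00 pm, 2:30 pm–4:00 pm, 5:00 pm–7:15 pm.
Merge the second list: 11:30 am–12:45 pm, 2:45 pm–3:00 pm, 4:15 pm–6:15 pm, 7:45 pm–8:00 pm.
9:15 am–2:00 pm ∩ B → 11:30 am–12:45 pm.
2:30 pm–4:00 pm ∩ B → 2:45 pm–3:00 pm.
5:00 pm–7:15 pm ∩ B → 5:00 pm–6:15 pm.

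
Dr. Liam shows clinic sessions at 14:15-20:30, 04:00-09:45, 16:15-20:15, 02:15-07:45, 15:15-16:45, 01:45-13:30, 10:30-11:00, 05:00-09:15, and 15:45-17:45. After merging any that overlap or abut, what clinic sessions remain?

01:45–13:30, 14:15–20:30

Sort by start: 01:45–13:30, 02:15–07:45, 04:00–09:45, 05:00–09:15, 10:30–11:00, 14:15–20:30, 15:15–16:45, 15:45–17:45, 16:15–20:15.
02:15–07:45 overlaps/touches 01:45–13:30 → extend to 01:45–13:30.
04:00–09:45 overlaps/touches 01:45–13:30 → extend to 01:45–13:30.
05:00–09:15 overlaps/touches 01:45–13:30 → extend to 01:45–13:30.
10:30–11:00 overlaps/touches 01:45–13:30 → extend to 01:45–13:30.
14:15–20:30 is disjoint → start new block.
15:15–16:45 overlaps/touches 14:15–20:30 → extend to 14:15–20:30.
15:45–17:45 overlaps/touches 14:15–20:30 → extend to 14:15–20:30.
16:15–20:15 overlaps/touches 14:15–20:30 → extend to 14:15–20:30.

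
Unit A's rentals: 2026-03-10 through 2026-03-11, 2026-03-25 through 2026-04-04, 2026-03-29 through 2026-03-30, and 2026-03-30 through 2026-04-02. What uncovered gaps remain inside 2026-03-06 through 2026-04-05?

2026-03-06 through 2026-03-09, 2026-03-12 through 2026-03-24, 2026-04-05 through 2026-04-05

After merging, the occupied span is 2026-03-10 through 2026-03-11, 2026-03-25 through 2026-04-04.
Gaps within 2026-03-06 through 2026-04-05: 2026-03-06 through 2026-03-09, 2026-03-12 through 2026-03-24, 2026-04-05 through 2026-04-05.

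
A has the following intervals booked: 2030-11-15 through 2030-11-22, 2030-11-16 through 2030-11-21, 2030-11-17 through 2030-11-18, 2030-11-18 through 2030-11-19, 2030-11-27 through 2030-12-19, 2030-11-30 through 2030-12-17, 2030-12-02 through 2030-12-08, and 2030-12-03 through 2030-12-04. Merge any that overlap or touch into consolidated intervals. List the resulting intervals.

2030-11-16 through 2030-11-21 overlaps/touches 2030-11-15 through 2030-11-22 → extend to 2030-11-15 through 2030-11-22.
2030-11-17 through 2030-11-18 overlaps/touches 2030-11-15 through 2030-11-22 → extend to 2030-11-15 through 2030-11-22.
2030-11-18 through 2030-11-19 overlaps/touches 2030-11-15 through 2030-11-22 → extend to 2030-11-15 through 2030-11-22.
2030-11-27 through 2030-12-19 is disjoint → start new block.
2030-11-30 through 2030-12-17 overlaps/touches 2030-11-27 through 2030-12-19 → extend to 2030-11-27 through 2030-12-19.
2030-12-02 through 2030-12-08 overlaps/touches 2030-11-27 through 2030-12-19 → extend to 2030-11-27 through 2030-12-19.
2030-12-03 through 2030-12-04 overlaps/touches 2030-11-27 through 2030-12-19 → extend to 2030-11-27 through 2030-12-19.

2030-11-15 through 2030-11-22, 2030-11-27 through 2030-12-19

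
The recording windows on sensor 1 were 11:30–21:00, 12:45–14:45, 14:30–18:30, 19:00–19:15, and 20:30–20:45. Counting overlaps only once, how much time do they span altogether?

Merged: 11:30–21:00.
Length: 9 h 30 min.

9 h 30 min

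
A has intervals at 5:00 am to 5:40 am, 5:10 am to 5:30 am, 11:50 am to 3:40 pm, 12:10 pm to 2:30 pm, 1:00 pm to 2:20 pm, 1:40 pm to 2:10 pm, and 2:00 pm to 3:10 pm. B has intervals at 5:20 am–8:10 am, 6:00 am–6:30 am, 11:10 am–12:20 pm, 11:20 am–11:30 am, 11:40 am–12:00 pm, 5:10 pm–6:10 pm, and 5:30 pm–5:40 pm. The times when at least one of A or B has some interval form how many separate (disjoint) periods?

First set merges to 5:00 am-5:40 am, 11:50 am-3:40 pm.
Second set merges to 5:20 am-8:10 am, 11:10 am-12:20 pm, 5:10 pm-6:10 pm.
A ∪ B = 5:00 am-8:10 am, 11:10 am-3:40 pm, 5:10 pm-6:10 pm.
That is 3 disjoint pieces.

3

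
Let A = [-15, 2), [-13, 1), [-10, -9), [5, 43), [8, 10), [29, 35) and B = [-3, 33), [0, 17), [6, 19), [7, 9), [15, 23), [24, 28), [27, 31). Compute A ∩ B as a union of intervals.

[-3, 2) ∪ [5, 33)

First set merges to [-15, 2), [5, 43).
Second set merges to [-3, 33).
[-15, 2) meets the second set on [-3, 2).
[5, 43) meets the second set on [5, 33).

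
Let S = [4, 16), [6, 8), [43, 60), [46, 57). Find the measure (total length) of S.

29

Merged: [4, 16), [43, 60).
Lengths: 12 + 17 = 29.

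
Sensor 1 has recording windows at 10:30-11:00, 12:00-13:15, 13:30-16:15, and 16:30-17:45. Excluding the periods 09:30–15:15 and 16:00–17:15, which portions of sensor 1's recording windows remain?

15:15–16:00, 17:15–17:45

10:30–11:00: entirely removed.
12:00–13:15: entirely removed.
13:30–16:15 \ B = 15:15–16:00.
16:30–17:45 \ B = 17:15–17:45.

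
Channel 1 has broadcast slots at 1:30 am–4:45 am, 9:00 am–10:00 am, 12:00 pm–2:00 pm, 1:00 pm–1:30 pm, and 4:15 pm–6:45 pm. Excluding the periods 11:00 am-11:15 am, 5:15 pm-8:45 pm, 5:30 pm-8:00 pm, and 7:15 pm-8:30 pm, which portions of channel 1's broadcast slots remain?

A, merged: 1:30 am-4:45 am, 9:00 am-10:00 am, 12:00 pm-2:00 pm, 4:15 pm-6:45 pm.
B, merged: 11:00 am-11:15 am, 5:15 pm-8:45 pm.
1:30 am-4:45 am is untouched.
9:00 am-10:00 am is untouched.
12:00 pm-2:00 pm is untouched.
4:15 pm-6:45 pm with B removed leaves 4:15 pm-5:15 pm.

1:30 am-4:45 am, 9:00 am-10:00 am, 12:00 pm-2:00 pm, 4:15 pm-5:15 pm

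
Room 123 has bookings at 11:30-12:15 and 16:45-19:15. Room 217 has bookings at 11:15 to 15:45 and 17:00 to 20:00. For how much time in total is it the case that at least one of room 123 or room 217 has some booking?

7 h 45 min

A ∪ B = 11:15-15:45, 16:45-20:00.
Total: 4 h 30 min + 3 h 15 min = 7 h 45 min.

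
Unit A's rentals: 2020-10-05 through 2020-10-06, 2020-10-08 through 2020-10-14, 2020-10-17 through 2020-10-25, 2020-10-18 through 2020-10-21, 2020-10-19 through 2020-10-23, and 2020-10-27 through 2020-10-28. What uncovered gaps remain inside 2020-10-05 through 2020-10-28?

The merged coverage is 2020-10-05 through 2020-10-06, 2020-10-08 through 2020-10-14, 2020-10-17 through 2020-10-25, 2020-10-27 through 2020-10-28.
Complement within 2020-10-05 through 2020-10-28: 2020-10-07 through 2020-10-07, 2020-10-15 through 2020-10-16, 2020-10-26 through 2020-10-26.

2020-10-07 through 2020-10-07, 2020-10-15 through 2020-10-16, 2020-10-26 through 2020-10-26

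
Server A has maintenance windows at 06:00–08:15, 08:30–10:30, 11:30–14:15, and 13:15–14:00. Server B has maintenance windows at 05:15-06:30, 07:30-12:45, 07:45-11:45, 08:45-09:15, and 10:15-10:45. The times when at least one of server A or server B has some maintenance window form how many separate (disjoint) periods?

First set merges to 06:00-08:15, 08:30-10:30, 11:30-14:15.
Second set merges to 05:15-06:30, 07:30-12:45.
A ∪ B = 05:15-14:15.
That is 1 disjoint piece.

1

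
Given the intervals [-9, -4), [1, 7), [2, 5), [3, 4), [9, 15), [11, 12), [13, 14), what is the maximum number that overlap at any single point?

3

Sweep endpoints in order; track running count of active intervals.
Peak of 3 reached at 3.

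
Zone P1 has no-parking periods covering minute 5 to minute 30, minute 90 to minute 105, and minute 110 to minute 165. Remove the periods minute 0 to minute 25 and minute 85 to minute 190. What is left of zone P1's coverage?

minute 25 to minute 30

minute 5 to minute 30 with B removed leaves minute 25 to minute 30.
minute 90 to minute 105 lies entirely inside B → drops out.
minute 110 to minute 165 lies entirely inside B → drops out.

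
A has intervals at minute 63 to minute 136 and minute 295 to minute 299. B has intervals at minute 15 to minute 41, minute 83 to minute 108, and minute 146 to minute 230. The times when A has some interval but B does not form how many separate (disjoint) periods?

3

A \ B = minute 63 to minute 83, minute 108 to minute 136, minute 295 to minute 299.
That is 3 disjoint pieces.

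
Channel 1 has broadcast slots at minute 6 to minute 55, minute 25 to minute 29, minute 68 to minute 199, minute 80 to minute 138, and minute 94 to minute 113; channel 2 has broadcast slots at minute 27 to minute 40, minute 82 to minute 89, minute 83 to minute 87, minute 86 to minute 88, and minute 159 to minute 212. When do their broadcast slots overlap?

minute 27 to minute 40, minute 82 to minute 89, minute 159 to minute 199

First set merges to minute 6 to minute 55, minute 68 to minute 199.
Second set merges to minute 27 to minute 40, minute 82 to minute 89, minute 159 to minute 212.
minute 6 to minute 55 meets the second set on minute 27 to minute 40.
minute 68 to minute 199 meets the second set on minute 82 to minute 89, minute 159 to minute 199.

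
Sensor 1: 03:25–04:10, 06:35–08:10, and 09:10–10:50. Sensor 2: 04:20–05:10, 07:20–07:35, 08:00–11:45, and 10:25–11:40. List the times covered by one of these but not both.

03:25–04:10, 04:20–05:10, 06:35–07:20, 07:35–08:00, 08:10–09:10, 10:50–11:45

Second set merges to 04:20–05:10, 07:20–07:35, 08:00–11:45.
Only in the first: 03:25–04:10, 06:35–07:20, 07:35–08:00.
Only in the second: 04:20–05:10, 08:10–09:10, 10:50–11:45.
Together these are the periods covered by exactly one.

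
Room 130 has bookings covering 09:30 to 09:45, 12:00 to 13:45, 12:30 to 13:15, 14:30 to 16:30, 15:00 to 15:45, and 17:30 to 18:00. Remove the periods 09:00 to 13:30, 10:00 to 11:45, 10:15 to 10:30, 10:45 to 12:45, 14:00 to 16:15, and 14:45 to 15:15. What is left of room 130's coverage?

First set merges to 09:30–09:45, 12:00–13:45, 14:30–16:30, 17:30–18:00.
Second set merges to 09:00–13:30, 14:00–16:15.
09:30–09:45: fully covered by B → removed.
12:00–13:45 minus B → 13:30–13:45.
14:30–16:30 minus B → 16:15–16:30.
17:30–18:00: no B overlap → unchanged.

13:30–13:45, 16:15–16:30, 17:30–18:00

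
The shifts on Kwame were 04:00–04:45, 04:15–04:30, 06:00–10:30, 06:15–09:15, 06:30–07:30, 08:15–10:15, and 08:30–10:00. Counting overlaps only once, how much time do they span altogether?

Merged: 04:00–04:45, 06:00–10:30.
Lengths: 45 min + 4 h 30 min = 5 h 15 min.

5 h 15 min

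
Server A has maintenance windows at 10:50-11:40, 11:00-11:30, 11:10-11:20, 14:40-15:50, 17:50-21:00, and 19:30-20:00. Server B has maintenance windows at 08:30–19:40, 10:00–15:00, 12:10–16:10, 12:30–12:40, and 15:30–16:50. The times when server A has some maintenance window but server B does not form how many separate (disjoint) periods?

1

First set merges to 10:50–11:40, 14:40–15:50, 17:50–21:00.
Second set merges to 08:30–19:40.
A \ B = 19:40–21:00.
That is 1 disjoint piece.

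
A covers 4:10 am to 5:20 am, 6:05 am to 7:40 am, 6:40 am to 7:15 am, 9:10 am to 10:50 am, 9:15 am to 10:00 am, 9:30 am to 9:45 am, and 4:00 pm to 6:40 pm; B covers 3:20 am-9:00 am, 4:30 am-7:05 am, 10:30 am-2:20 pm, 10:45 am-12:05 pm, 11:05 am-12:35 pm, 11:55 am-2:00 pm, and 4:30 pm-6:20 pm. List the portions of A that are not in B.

9:10 am–10:30 am, 4:00 pm–4:30 pm, 6:20 pm–6:40 pm

Merge the first list: 4:10 am–5:20 am, 6:05 am–7:40 am, 9:10 am–10:50 am, 4:00 pm–6:40 pm.
Merge the second list: 3:20 am–9:00 am, 10:30 am–2:20 pm, 4:30 pm–6:20 pm.
4:10 am–5:20 am: entirely removed.
6:05 am–7:40 am: entirely removed.
9:10 am–10:50 am \ B = 9:10 am–10:30 am.
4:00 pm–6:40 pm \ B = 4:00 pm–4:30 pm, 6:20 pm–6:40 pm.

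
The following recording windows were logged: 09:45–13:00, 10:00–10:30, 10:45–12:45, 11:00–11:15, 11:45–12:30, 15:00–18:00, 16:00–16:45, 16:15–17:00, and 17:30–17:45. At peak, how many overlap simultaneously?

Walk the sorted start/end points keeping a running depth.
The depth first hits 3 at 11:00.

3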